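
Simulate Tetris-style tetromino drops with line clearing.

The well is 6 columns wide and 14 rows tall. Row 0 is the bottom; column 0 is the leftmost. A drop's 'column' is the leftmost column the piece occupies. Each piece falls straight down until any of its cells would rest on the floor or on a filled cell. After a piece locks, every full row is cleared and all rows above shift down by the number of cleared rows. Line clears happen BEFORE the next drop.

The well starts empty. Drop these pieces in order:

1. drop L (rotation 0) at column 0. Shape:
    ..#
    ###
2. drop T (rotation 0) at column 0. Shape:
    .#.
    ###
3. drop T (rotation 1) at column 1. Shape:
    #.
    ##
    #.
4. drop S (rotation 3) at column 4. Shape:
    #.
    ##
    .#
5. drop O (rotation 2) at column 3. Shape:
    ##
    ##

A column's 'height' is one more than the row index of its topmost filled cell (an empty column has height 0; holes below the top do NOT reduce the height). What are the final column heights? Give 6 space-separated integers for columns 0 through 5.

Drop 1: L rot0 at col 0 lands with bottom-row=0; cleared 0 line(s) (total 0); column heights now [1 1 2 0 0 0], max=2
Drop 2: T rot0 at col 0 lands with bottom-row=2; cleared 0 line(s) (total 0); column heights now [3 4 3 0 0 0], max=4
Drop 3: T rot1 at col 1 lands with bottom-row=4; cleared 0 line(s) (total 0); column heights now [3 7 6 0 0 0], max=7
Drop 4: S rot3 at col 4 lands with bottom-row=0; cleared 0 line(s) (total 0); column heights now [3 7 6 0 3 2], max=7
Drop 5: O rot2 at col 3 lands with bottom-row=3; cleared 0 line(s) (total 0); column heights now [3 7 6 5 5 2], max=7

Answer: 3 7 6 5 5 2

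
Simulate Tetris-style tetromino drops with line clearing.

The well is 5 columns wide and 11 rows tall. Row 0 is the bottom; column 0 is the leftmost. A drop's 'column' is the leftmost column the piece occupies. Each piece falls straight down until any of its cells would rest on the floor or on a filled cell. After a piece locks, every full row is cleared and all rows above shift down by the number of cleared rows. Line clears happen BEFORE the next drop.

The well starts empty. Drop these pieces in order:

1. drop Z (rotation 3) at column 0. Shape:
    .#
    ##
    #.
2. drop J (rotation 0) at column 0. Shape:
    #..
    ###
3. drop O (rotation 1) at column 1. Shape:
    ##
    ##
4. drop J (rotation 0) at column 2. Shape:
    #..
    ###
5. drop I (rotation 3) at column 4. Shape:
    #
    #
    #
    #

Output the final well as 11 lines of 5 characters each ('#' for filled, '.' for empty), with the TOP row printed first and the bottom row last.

Drop 1: Z rot3 at col 0 lands with bottom-row=0; cleared 0 line(s) (total 0); column heights now [2 3 0 0 0], max=3
Drop 2: J rot0 at col 0 lands with bottom-row=3; cleared 0 line(s) (total 0); column heights now [5 4 4 0 0], max=5
Drop 3: O rot1 at col 1 lands with bottom-row=4; cleared 0 line(s) (total 0); column heights now [5 6 6 0 0], max=6
Drop 4: J rot0 at col 2 lands with bottom-row=6; cleared 0 line(s) (total 0); column heights now [5 6 8 7 7], max=8
Drop 5: I rot3 at col 4 lands with bottom-row=7; cleared 0 line(s) (total 0); column heights now [5 6 8 7 11], max=11

Answer: ....#
....#
....#
..#.#
..###
.##..
###..
###..
.#...
##...
#....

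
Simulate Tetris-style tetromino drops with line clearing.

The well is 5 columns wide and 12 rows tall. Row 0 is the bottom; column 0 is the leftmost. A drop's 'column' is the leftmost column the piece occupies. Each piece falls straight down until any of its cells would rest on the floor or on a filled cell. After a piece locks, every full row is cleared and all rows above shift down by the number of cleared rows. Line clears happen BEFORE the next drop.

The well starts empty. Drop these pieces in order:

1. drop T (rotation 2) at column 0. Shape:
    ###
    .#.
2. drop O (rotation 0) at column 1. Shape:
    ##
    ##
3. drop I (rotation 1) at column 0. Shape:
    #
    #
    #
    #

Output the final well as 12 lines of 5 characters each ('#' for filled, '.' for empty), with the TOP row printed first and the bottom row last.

Drop 1: T rot2 at col 0 lands with bottom-row=0; cleared 0 line(s) (total 0); column heights now [2 2 2 0 0], max=2
Drop 2: O rot0 at col 1 lands with bottom-row=2; cleared 0 line(s) (total 0); column heights now [2 4 4 0 0], max=4
Drop 3: I rot1 at col 0 lands with bottom-row=2; cleared 0 line(s) (total 0); column heights now [6 4 4 0 0], max=6

Answer: .....
.....
.....
.....
.....
.....
#....
#....
###..
###..
###..
.#...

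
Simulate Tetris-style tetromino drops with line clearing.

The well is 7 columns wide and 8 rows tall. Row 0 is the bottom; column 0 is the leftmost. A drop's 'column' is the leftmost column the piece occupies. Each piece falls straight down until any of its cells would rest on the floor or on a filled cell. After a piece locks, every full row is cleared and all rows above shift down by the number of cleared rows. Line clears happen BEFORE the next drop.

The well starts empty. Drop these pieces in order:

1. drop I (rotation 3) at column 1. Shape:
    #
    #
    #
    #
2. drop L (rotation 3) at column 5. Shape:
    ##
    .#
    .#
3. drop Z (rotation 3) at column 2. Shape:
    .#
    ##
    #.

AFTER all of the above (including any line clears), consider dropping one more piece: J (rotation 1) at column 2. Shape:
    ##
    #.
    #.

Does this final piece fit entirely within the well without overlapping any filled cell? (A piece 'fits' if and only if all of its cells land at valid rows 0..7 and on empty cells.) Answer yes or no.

Answer: yes

Derivation:
Drop 1: I rot3 at col 1 lands with bottom-row=0; cleared 0 line(s) (total 0); column heights now [0 4 0 0 0 0 0], max=4
Drop 2: L rot3 at col 5 lands with bottom-row=0; cleared 0 line(s) (total 0); column heights now [0 4 0 0 0 3 3], max=4
Drop 3: Z rot3 at col 2 lands with bottom-row=0; cleared 0 line(s) (total 0); column heights now [0 4 2 3 0 3 3], max=4
Test piece J rot1 at col 2 (width 2): heights before test = [0 4 2 3 0 3 3]; fits = True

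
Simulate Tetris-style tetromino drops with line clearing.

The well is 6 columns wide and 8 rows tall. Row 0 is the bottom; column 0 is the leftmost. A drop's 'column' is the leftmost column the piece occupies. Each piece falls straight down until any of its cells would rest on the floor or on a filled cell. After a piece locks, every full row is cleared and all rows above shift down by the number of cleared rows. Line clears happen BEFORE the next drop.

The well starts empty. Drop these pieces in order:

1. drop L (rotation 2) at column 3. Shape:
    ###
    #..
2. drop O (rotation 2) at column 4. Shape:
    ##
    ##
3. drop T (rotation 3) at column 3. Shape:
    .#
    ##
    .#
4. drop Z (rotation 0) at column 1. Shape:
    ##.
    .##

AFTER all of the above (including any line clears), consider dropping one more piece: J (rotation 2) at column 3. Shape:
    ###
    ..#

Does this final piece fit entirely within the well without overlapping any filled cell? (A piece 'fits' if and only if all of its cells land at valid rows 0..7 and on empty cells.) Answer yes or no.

Answer: yes

Derivation:
Drop 1: L rot2 at col 3 lands with bottom-row=0; cleared 0 line(s) (total 0); column heights now [0 0 0 2 2 2], max=2
Drop 2: O rot2 at col 4 lands with bottom-row=2; cleared 0 line(s) (total 0); column heights now [0 0 0 2 4 4], max=4
Drop 3: T rot3 at col 3 lands with bottom-row=4; cleared 0 line(s) (total 0); column heights now [0 0 0 6 7 4], max=7
Drop 4: Z rot0 at col 1 lands with bottom-row=6; cleared 0 line(s) (total 0); column heights now [0 8 8 7 7 4], max=8
Test piece J rot2 at col 3 (width 3): heights before test = [0 8 8 7 7 4]; fits = True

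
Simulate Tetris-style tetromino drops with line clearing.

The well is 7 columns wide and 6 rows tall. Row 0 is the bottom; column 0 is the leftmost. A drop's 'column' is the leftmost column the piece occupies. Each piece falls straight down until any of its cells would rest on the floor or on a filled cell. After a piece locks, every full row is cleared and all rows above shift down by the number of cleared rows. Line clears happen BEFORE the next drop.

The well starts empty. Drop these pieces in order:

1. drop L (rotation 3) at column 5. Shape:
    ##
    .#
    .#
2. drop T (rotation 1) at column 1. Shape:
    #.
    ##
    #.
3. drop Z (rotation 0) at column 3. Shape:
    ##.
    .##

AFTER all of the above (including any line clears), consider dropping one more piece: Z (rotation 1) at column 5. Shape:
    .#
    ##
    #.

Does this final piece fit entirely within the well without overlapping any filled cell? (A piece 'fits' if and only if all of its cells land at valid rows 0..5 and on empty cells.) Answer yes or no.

Answer: no

Derivation:
Drop 1: L rot3 at col 5 lands with bottom-row=0; cleared 0 line(s) (total 0); column heights now [0 0 0 0 0 3 3], max=3
Drop 2: T rot1 at col 1 lands with bottom-row=0; cleared 0 line(s) (total 0); column heights now [0 3 2 0 0 3 3], max=3
Drop 3: Z rot0 at col 3 lands with bottom-row=3; cleared 0 line(s) (total 0); column heights now [0 3 2 5 5 4 3], max=5
Test piece Z rot1 at col 5 (width 2): heights before test = [0 3 2 5 5 4 3]; fits = False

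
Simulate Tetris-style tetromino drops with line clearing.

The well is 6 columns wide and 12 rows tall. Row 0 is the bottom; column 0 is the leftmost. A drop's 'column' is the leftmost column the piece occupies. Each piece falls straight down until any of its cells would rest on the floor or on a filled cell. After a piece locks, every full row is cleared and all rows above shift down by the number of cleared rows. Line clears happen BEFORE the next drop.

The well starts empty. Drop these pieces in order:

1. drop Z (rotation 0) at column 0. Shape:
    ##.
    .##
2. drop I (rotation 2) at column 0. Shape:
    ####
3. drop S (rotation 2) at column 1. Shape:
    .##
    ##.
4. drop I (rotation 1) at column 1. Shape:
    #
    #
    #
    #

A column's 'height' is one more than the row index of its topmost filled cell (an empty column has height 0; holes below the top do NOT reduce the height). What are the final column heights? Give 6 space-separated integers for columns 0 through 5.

Answer: 3 8 5 5 0 0

Derivation:
Drop 1: Z rot0 at col 0 lands with bottom-row=0; cleared 0 line(s) (total 0); column heights now [2 2 1 0 0 0], max=2
Drop 2: I rot2 at col 0 lands with bottom-row=2; cleared 0 line(s) (total 0); column heights now [3 3 3 3 0 0], max=3
Drop 3: S rot2 at col 1 lands with bottom-row=3; cleared 0 line(s) (total 0); column heights now [3 4 5 5 0 0], max=5
Drop 4: I rot1 at col 1 lands with bottom-row=4; cleared 0 line(s) (total 0); column heights now [3 8 5 5 0 0], max=8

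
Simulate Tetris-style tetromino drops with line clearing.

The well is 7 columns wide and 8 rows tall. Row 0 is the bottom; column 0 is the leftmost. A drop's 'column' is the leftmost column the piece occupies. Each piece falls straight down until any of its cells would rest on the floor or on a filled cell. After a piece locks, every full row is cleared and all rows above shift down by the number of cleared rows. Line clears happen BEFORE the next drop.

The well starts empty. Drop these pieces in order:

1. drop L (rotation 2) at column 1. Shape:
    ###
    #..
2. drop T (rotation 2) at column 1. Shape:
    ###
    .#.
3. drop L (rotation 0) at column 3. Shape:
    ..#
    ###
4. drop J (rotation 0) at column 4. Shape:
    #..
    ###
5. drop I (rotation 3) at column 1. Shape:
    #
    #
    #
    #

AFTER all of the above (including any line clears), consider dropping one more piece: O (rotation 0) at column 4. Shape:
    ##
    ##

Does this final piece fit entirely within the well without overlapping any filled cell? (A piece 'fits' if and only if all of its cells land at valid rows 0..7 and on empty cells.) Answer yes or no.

Answer: no

Derivation:
Drop 1: L rot2 at col 1 lands with bottom-row=0; cleared 0 line(s) (total 0); column heights now [0 2 2 2 0 0 0], max=2
Drop 2: T rot2 at col 1 lands with bottom-row=2; cleared 0 line(s) (total 0); column heights now [0 4 4 4 0 0 0], max=4
Drop 3: L rot0 at col 3 lands with bottom-row=4; cleared 0 line(s) (total 0); column heights now [0 4 4 5 5 6 0], max=6
Drop 4: J rot0 at col 4 lands with bottom-row=6; cleared 0 line(s) (total 0); column heights now [0 4 4 5 8 7 7], max=8
Drop 5: I rot3 at col 1 lands with bottom-row=4; cleared 0 line(s) (total 0); column heights now [0 8 4 5 8 7 7], max=8
Test piece O rot0 at col 4 (width 2): heights before test = [0 8 4 5 8 7 7]; fits = False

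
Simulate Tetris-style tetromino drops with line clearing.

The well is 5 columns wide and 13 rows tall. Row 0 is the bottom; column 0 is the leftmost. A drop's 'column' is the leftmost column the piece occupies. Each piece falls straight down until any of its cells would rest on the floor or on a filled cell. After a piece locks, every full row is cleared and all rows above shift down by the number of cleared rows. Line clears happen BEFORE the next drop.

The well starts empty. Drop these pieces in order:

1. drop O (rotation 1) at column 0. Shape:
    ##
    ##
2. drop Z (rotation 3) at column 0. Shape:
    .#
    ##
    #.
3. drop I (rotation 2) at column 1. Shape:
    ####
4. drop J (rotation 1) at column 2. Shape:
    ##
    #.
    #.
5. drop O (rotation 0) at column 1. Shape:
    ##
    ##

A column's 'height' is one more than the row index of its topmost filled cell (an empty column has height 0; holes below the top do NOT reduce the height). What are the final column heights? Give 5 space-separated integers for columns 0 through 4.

Drop 1: O rot1 at col 0 lands with bottom-row=0; cleared 0 line(s) (total 0); column heights now [2 2 0 0 0], max=2
Drop 2: Z rot3 at col 0 lands with bottom-row=2; cleared 0 line(s) (total 0); column heights now [4 5 0 0 0], max=5
Drop 3: I rot2 at col 1 lands with bottom-row=5; cleared 0 line(s) (total 0); column heights now [4 6 6 6 6], max=6
Drop 4: J rot1 at col 2 lands with bottom-row=6; cleared 0 line(s) (total 0); column heights now [4 6 9 9 6], max=9
Drop 5: O rot0 at col 1 lands with bottom-row=9; cleared 0 line(s) (total 0); column heights now [4 11 11 9 6], max=11

Answer: 4 11 11 9 6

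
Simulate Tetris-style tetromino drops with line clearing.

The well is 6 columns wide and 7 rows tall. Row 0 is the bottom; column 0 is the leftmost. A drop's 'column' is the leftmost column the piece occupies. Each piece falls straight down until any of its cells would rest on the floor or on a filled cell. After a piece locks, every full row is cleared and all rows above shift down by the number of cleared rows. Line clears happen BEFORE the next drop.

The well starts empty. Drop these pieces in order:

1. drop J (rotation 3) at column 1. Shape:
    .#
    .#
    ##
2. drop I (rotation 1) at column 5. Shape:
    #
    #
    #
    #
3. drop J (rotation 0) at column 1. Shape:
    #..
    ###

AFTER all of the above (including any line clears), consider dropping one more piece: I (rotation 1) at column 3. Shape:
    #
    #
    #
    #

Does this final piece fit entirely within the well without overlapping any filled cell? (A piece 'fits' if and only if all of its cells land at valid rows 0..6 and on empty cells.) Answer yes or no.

Answer: no

Derivation:
Drop 1: J rot3 at col 1 lands with bottom-row=0; cleared 0 line(s) (total 0); column heights now [0 1 3 0 0 0], max=3
Drop 2: I rot1 at col 5 lands with bottom-row=0; cleared 0 line(s) (total 0); column heights now [0 1 3 0 0 4], max=4
Drop 3: J rot0 at col 1 lands with bottom-row=3; cleared 0 line(s) (total 0); column heights now [0 5 4 4 0 4], max=5
Test piece I rot1 at col 3 (width 1): heights before test = [0 5 4 4 0 4]; fits = False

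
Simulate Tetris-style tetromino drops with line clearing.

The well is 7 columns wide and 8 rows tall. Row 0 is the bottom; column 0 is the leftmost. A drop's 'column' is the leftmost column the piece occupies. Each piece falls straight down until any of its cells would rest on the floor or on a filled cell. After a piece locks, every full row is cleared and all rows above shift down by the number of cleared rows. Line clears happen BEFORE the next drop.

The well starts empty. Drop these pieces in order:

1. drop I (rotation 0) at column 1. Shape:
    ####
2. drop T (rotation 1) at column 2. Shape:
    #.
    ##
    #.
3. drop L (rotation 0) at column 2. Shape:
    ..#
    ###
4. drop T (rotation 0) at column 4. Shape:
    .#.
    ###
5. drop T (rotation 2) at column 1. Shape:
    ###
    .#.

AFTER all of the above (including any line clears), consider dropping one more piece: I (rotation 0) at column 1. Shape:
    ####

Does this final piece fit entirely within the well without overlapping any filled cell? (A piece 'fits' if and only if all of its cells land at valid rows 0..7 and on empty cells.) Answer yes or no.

Drop 1: I rot0 at col 1 lands with bottom-row=0; cleared 0 line(s) (total 0); column heights now [0 1 1 1 1 0 0], max=1
Drop 2: T rot1 at col 2 lands with bottom-row=1; cleared 0 line(s) (total 0); column heights now [0 1 4 3 1 0 0], max=4
Drop 3: L rot0 at col 2 lands with bottom-row=4; cleared 0 line(s) (total 0); column heights now [0 1 5 5 6 0 0], max=6
Drop 4: T rot0 at col 4 lands with bottom-row=6; cleared 0 line(s) (total 0); column heights now [0 1 5 5 7 8 7], max=8
Drop 5: T rot2 at col 1 lands with bottom-row=5; cleared 0 line(s) (total 0); column heights now [0 7 7 7 7 8 7], max=8
Test piece I rot0 at col 1 (width 4): heights before test = [0 7 7 7 7 8 7]; fits = True

Answer: yes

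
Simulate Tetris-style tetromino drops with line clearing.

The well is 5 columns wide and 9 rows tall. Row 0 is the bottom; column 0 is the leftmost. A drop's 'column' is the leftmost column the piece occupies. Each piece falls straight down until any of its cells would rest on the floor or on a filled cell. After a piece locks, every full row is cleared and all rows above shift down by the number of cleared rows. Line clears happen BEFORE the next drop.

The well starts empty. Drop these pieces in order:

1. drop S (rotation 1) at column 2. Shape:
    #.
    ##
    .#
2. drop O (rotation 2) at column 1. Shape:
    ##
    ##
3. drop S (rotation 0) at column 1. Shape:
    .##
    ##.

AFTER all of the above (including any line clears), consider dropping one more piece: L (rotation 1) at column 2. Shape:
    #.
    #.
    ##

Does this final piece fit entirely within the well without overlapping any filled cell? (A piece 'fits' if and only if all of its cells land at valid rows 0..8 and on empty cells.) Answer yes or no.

Answer: no

Derivation:
Drop 1: S rot1 at col 2 lands with bottom-row=0; cleared 0 line(s) (total 0); column heights now [0 0 3 2 0], max=3
Drop 2: O rot2 at col 1 lands with bottom-row=3; cleared 0 line(s) (total 0); column heights now [0 5 5 2 0], max=5
Drop 3: S rot0 at col 1 lands with bottom-row=5; cleared 0 line(s) (total 0); column heights now [0 6 7 7 0], max=7
Test piece L rot1 at col 2 (width 2): heights before test = [0 6 7 7 0]; fits = False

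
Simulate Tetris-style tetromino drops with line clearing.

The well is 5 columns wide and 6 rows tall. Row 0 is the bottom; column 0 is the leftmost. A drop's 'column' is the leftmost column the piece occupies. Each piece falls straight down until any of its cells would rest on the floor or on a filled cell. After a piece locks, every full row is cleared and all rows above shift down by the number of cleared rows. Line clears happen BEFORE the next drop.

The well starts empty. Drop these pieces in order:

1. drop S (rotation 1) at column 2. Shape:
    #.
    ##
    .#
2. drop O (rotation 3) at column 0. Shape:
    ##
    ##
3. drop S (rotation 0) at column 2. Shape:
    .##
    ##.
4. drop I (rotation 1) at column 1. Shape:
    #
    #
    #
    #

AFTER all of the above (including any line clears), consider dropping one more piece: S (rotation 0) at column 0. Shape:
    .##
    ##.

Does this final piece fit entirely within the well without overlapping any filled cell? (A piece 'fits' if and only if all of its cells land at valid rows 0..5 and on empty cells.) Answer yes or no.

Answer: no

Derivation:
Drop 1: S rot1 at col 2 lands with bottom-row=0; cleared 0 line(s) (total 0); column heights now [0 0 3 2 0], max=3
Drop 2: O rot3 at col 0 lands with bottom-row=0; cleared 0 line(s) (total 0); column heights now [2 2 3 2 0], max=3
Drop 3: S rot0 at col 2 lands with bottom-row=3; cleared 0 line(s) (total 0); column heights now [2 2 4 5 5], max=5
Drop 4: I rot1 at col 1 lands with bottom-row=2; cleared 0 line(s) (total 0); column heights now [2 6 4 5 5], max=6
Test piece S rot0 at col 0 (width 3): heights before test = [2 6 4 5 5]; fits = False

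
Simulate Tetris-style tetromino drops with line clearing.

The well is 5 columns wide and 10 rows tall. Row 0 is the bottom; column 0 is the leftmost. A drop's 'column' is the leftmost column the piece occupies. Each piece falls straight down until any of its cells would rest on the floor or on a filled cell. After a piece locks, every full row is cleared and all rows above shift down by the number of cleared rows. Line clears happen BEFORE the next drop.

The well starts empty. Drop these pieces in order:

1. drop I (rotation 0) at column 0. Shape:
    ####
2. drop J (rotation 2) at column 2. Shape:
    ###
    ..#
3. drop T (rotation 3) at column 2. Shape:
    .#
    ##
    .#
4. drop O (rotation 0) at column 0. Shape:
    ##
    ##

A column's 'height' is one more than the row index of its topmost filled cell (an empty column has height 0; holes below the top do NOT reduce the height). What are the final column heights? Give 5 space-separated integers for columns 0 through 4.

Answer: 1 1 2 3 0

Derivation:
Drop 1: I rot0 at col 0 lands with bottom-row=0; cleared 0 line(s) (total 0); column heights now [1 1 1 1 0], max=1
Drop 2: J rot2 at col 2 lands with bottom-row=0; cleared 1 line(s) (total 1); column heights now [0 0 1 1 1], max=1
Drop 3: T rot3 at col 2 lands with bottom-row=1; cleared 0 line(s) (total 1); column heights now [0 0 3 4 1], max=4
Drop 4: O rot0 at col 0 lands with bottom-row=0; cleared 1 line(s) (total 2); column heights now [1 1 2 3 0], max=3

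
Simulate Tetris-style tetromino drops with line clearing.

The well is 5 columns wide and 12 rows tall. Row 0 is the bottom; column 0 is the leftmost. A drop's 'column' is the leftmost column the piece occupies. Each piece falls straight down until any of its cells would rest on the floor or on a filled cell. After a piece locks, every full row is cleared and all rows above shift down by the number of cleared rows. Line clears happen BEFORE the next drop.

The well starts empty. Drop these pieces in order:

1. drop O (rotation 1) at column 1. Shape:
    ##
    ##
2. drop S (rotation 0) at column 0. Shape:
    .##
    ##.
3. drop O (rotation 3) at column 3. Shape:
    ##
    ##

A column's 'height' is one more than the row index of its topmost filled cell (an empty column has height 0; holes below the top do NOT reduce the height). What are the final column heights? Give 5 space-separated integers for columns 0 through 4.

Answer: 3 4 4 2 2

Derivation:
Drop 1: O rot1 at col 1 lands with bottom-row=0; cleared 0 line(s) (total 0); column heights now [0 2 2 0 0], max=2
Drop 2: S rot0 at col 0 lands with bottom-row=2; cleared 0 line(s) (total 0); column heights now [3 4 4 0 0], max=4
Drop 3: O rot3 at col 3 lands with bottom-row=0; cleared 0 line(s) (total 0); column heights now [3 4 4 2 2], max=4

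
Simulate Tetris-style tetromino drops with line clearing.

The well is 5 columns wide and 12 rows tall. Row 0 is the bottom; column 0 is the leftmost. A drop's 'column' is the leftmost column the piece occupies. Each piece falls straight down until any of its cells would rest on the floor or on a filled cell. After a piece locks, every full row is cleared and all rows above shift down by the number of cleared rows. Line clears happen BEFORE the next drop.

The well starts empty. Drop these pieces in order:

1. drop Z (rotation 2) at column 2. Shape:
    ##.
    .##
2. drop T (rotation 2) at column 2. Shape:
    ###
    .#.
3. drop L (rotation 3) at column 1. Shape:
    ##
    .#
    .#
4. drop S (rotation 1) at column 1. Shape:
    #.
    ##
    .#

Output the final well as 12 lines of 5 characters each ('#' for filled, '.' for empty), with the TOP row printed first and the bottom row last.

Answer: .....
.....
.#...
.##..
..#..
.##..
..#..
..#..
..###
...#.
..##.
...##

Derivation:
Drop 1: Z rot2 at col 2 lands with bottom-row=0; cleared 0 line(s) (total 0); column heights now [0 0 2 2 1], max=2
Drop 2: T rot2 at col 2 lands with bottom-row=2; cleared 0 line(s) (total 0); column heights now [0 0 4 4 4], max=4
Drop 3: L rot3 at col 1 lands with bottom-row=4; cleared 0 line(s) (total 0); column heights now [0 7 7 4 4], max=7
Drop 4: S rot1 at col 1 lands with bottom-row=7; cleared 0 line(s) (total 0); column heights now [0 10 9 4 4], max=10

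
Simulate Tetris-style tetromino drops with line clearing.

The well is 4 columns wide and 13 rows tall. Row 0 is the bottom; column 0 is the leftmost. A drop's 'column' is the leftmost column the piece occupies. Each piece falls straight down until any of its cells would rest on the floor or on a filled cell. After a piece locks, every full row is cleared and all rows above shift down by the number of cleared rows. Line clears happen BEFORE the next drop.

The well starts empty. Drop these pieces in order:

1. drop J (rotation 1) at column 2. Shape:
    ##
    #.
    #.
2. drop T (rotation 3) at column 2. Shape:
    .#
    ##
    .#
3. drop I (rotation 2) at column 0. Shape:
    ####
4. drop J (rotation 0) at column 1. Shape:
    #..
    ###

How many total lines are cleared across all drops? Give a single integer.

Answer: 1

Derivation:
Drop 1: J rot1 at col 2 lands with bottom-row=0; cleared 0 line(s) (total 0); column heights now [0 0 3 3], max=3
Drop 2: T rot3 at col 2 lands with bottom-row=3; cleared 0 line(s) (total 0); column heights now [0 0 5 6], max=6
Drop 3: I rot2 at col 0 lands with bottom-row=6; cleared 1 line(s) (total 1); column heights now [0 0 5 6], max=6
Drop 4: J rot0 at col 1 lands with bottom-row=6; cleared 0 line(s) (total 1); column heights now [0 8 7 7], max=8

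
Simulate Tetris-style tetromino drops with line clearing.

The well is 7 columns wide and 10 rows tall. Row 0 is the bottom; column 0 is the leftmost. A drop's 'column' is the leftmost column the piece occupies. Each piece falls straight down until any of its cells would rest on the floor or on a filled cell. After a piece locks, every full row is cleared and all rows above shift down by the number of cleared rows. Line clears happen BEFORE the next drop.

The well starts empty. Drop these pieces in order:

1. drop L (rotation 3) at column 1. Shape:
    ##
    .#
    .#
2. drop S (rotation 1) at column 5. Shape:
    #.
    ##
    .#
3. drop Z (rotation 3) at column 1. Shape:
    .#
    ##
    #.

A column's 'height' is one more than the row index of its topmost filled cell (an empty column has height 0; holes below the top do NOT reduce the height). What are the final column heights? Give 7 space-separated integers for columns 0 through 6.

Drop 1: L rot3 at col 1 lands with bottom-row=0; cleared 0 line(s) (total 0); column heights now [0 3 3 0 0 0 0], max=3
Drop 2: S rot1 at col 5 lands with bottom-row=0; cleared 0 line(s) (total 0); column heights now [0 3 3 0 0 3 2], max=3
Drop 3: Z rot3 at col 1 lands with bottom-row=3; cleared 0 line(s) (total 0); column heights now [0 5 6 0 0 3 2], max=6

Answer: 0 5 6 0 0 3 2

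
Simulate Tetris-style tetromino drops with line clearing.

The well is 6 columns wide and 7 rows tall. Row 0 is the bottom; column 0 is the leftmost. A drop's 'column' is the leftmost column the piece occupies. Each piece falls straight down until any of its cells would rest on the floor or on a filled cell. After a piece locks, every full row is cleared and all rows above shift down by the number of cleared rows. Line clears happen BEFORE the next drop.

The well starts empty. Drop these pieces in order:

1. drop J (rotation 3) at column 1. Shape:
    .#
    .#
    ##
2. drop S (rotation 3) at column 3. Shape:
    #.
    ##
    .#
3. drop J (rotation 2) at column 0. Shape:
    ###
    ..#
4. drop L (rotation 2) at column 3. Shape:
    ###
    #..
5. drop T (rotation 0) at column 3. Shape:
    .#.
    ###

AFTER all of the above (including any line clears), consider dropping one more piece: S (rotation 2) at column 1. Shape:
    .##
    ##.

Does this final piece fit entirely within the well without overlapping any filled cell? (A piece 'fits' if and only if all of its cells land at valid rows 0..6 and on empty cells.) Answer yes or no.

Answer: yes

Derivation:
Drop 1: J rot3 at col 1 lands with bottom-row=0; cleared 0 line(s) (total 0); column heights now [0 1 3 0 0 0], max=3
Drop 2: S rot3 at col 3 lands with bottom-row=0; cleared 0 line(s) (total 0); column heights now [0 1 3 3 2 0], max=3
Drop 3: J rot2 at col 0 lands with bottom-row=3; cleared 0 line(s) (total 0); column heights now [5 5 5 3 2 0], max=5
Drop 4: L rot2 at col 3 lands with bottom-row=3; cleared 1 line(s) (total 1); column heights now [0 1 4 4 2 0], max=4
Drop 5: T rot0 at col 3 lands with bottom-row=4; cleared 0 line(s) (total 1); column heights now [0 1 4 5 6 5], max=6
Test piece S rot2 at col 1 (width 3): heights before test = [0 1 4 5 6 5]; fits = True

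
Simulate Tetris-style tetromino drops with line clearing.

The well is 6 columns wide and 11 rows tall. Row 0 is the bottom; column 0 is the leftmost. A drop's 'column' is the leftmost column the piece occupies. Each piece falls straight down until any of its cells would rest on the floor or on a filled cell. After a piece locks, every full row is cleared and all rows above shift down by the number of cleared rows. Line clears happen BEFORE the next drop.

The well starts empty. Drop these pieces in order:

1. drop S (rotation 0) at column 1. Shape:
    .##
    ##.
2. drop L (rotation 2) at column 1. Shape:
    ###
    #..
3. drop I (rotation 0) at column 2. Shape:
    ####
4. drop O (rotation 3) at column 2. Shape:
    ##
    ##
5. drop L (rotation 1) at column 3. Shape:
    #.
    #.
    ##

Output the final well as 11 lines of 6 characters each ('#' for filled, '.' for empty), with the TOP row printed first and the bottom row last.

Answer: ......
......
...#..
...#..
...##.
..##..
..##..
..####
.###..
.###..
.##...

Derivation:
Drop 1: S rot0 at col 1 lands with bottom-row=0; cleared 0 line(s) (total 0); column heights now [0 1 2 2 0 0], max=2
Drop 2: L rot2 at col 1 lands with bottom-row=1; cleared 0 line(s) (total 0); column heights now [0 3 3 3 0 0], max=3
Drop 3: I rot0 at col 2 lands with bottom-row=3; cleared 0 line(s) (total 0); column heights now [0 3 4 4 4 4], max=4
Drop 4: O rot3 at col 2 lands with bottom-row=4; cleared 0 line(s) (total 0); column heights now [0 3 6 6 4 4], max=6
Drop 5: L rot1 at col 3 lands with bottom-row=6; cleared 0 line(s) (total 0); column heights now [0 3 6 9 7 4], max=9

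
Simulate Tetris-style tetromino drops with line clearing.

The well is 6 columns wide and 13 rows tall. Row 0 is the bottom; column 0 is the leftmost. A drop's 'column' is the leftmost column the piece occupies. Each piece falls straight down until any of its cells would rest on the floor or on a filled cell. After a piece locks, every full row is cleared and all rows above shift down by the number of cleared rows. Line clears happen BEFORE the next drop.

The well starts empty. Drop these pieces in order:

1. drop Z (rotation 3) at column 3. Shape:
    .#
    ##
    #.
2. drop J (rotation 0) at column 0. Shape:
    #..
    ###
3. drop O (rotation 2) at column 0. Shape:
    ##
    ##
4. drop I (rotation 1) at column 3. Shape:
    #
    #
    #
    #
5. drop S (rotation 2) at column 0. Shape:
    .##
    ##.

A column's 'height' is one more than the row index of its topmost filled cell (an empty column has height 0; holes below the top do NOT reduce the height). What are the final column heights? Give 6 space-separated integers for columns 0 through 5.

Drop 1: Z rot3 at col 3 lands with bottom-row=0; cleared 0 line(s) (total 0); column heights now [0 0 0 2 3 0], max=3
Drop 2: J rot0 at col 0 lands with bottom-row=0; cleared 0 line(s) (total 0); column heights now [2 1 1 2 3 0], max=3
Drop 3: O rot2 at col 0 lands with bottom-row=2; cleared 0 line(s) (total 0); column heights now [4 4 1 2 3 0], max=4
Drop 4: I rot1 at col 3 lands with bottom-row=2; cleared 0 line(s) (total 0); column heights now [4 4 1 6 3 0], max=6
Drop 5: S rot2 at col 0 lands with bottom-row=4; cleared 0 line(s) (total 0); column heights now [5 6 6 6 3 0], max=6

Answer: 5 6 6 6 3 0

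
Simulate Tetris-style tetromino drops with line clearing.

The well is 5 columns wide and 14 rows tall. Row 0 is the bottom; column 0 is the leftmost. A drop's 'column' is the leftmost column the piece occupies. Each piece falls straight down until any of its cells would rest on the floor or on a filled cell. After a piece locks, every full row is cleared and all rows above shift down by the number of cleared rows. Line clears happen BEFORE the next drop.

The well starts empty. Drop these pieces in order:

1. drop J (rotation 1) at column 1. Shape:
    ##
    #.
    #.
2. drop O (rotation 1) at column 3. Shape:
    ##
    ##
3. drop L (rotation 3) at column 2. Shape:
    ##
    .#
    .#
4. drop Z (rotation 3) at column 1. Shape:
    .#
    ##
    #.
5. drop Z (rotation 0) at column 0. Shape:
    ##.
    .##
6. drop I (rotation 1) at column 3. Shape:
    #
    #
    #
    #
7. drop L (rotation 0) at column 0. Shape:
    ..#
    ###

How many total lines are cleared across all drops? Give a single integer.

Answer: 0

Derivation:
Drop 1: J rot1 at col 1 lands with bottom-row=0; cleared 0 line(s) (total 0); column heights now [0 3 3 0 0], max=3
Drop 2: O rot1 at col 3 lands with bottom-row=0; cleared 0 line(s) (total 0); column heights now [0 3 3 2 2], max=3
Drop 3: L rot3 at col 2 lands with bottom-row=2; cleared 0 line(s) (total 0); column heights now [0 3 5 5 2], max=5
Drop 4: Z rot3 at col 1 lands with bottom-row=4; cleared 0 line(s) (total 0); column heights now [0 6 7 5 2], max=7
Drop 5: Z rot0 at col 0 lands with bottom-row=7; cleared 0 line(s) (total 0); column heights now [9 9 8 5 2], max=9
Drop 6: I rot1 at col 3 lands with bottom-row=5; cleared 0 line(s) (total 0); column heights now [9 9 8 9 2], max=9
Drop 7: L rot0 at col 0 lands with bottom-row=9; cleared 0 line(s) (total 0); column heights now [10 10 11 9 2], max=11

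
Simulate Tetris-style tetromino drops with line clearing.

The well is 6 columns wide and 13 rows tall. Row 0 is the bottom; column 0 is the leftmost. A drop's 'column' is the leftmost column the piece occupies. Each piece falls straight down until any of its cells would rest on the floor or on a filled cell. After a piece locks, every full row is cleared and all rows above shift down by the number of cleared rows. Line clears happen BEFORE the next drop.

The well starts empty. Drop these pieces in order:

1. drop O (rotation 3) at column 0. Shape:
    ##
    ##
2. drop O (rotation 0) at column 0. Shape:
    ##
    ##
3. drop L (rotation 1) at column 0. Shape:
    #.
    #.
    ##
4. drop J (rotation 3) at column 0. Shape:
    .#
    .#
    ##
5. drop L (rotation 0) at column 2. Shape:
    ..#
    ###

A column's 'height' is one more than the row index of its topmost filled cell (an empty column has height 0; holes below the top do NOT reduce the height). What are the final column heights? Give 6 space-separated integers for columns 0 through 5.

Answer: 8 10 1 1 2 0

Derivation:
Drop 1: O rot3 at col 0 lands with bottom-row=0; cleared 0 line(s) (total 0); column heights now [2 2 0 0 0 0], max=2
Drop 2: O rot0 at col 0 lands with bottom-row=2; cleared 0 line(s) (total 0); column heights now [4 4 0 0 0 0], max=4
Drop 3: L rot1 at col 0 lands with bottom-row=4; cleared 0 line(s) (total 0); column heights now [7 5 0 0 0 0], max=7
Drop 4: J rot3 at col 0 lands with bottom-row=7; cleared 0 line(s) (total 0); column heights now [8 10 0 0 0 0], max=10
Drop 5: L rot0 at col 2 lands with bottom-row=0; cleared 0 line(s) (total 0); column heights now [8 10 1 1 2 0], max=10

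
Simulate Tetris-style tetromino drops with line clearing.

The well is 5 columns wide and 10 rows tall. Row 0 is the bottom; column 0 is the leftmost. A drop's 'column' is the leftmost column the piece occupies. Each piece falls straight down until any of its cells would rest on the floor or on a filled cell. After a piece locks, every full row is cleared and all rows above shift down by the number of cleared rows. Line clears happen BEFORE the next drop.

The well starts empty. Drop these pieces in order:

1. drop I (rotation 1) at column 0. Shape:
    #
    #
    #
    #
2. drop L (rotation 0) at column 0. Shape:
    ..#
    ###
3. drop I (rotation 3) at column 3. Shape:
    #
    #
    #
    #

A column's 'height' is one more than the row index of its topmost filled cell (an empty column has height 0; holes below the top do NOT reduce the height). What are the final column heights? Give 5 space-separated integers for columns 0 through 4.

Answer: 5 5 6 4 0

Derivation:
Drop 1: I rot1 at col 0 lands with bottom-row=0; cleared 0 line(s) (total 0); column heights now [4 0 0 0 0], max=4
Drop 2: L rot0 at col 0 lands with bottom-row=4; cleared 0 line(s) (total 0); column heights now [5 5 6 0 0], max=6
Drop 3: I rot3 at col 3 lands with bottom-row=0; cleared 0 line(s) (total 0); column heights now [5 5 6 4 0], max=6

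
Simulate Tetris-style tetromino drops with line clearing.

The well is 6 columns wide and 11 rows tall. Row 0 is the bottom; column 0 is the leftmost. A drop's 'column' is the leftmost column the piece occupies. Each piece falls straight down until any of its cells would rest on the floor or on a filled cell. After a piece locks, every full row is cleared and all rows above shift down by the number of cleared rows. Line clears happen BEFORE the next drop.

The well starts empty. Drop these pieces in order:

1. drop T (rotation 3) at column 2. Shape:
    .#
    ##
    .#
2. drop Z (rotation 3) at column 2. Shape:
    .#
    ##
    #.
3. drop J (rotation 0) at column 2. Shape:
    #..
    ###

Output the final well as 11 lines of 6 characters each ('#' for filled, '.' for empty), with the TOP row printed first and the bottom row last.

Drop 1: T rot3 at col 2 lands with bottom-row=0; cleared 0 line(s) (total 0); column heights now [0 0 2 3 0 0], max=3
Drop 2: Z rot3 at col 2 lands with bottom-row=2; cleared 0 line(s) (total 0); column heights now [0 0 4 5 0 0], max=5
Drop 3: J rot0 at col 2 lands with bottom-row=5; cleared 0 line(s) (total 0); column heights now [0 0 7 6 6 0], max=7

Answer: ......
......
......
......
..#...
..###.
...#..
..##..
..##..
..##..
...#..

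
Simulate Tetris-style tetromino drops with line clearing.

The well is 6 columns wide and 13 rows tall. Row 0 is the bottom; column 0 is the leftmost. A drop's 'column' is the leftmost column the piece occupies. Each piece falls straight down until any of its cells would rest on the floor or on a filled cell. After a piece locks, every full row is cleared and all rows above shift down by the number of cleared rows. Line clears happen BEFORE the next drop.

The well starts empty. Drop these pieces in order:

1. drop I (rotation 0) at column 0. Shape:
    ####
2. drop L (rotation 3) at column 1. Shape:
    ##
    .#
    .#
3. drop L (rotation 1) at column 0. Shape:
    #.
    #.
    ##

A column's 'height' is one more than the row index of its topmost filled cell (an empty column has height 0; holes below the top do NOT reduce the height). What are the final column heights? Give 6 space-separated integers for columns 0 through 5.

Drop 1: I rot0 at col 0 lands with bottom-row=0; cleared 0 line(s) (total 0); column heights now [1 1 1 1 0 0], max=1
Drop 2: L rot3 at col 1 lands with bottom-row=1; cleared 0 line(s) (total 0); column heights now [1 4 4 1 0 0], max=4
Drop 3: L rot1 at col 0 lands with bottom-row=4; cleared 0 line(s) (total 0); column heights now [7 5 4 1 0 0], max=7

Answer: 7 5 4 1 0 0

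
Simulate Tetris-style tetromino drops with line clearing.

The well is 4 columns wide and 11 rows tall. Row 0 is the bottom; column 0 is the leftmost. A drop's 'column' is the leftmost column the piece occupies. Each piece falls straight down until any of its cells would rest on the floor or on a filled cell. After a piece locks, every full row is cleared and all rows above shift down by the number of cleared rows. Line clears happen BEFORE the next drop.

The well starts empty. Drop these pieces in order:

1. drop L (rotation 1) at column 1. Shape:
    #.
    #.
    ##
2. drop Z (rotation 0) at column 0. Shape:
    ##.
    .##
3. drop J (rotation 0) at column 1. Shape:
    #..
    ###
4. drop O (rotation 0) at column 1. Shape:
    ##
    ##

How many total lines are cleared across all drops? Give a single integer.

Drop 1: L rot1 at col 1 lands with bottom-row=0; cleared 0 line(s) (total 0); column heights now [0 3 1 0], max=3
Drop 2: Z rot0 at col 0 lands with bottom-row=3; cleared 0 line(s) (total 0); column heights now [5 5 4 0], max=5
Drop 3: J rot0 at col 1 lands with bottom-row=5; cleared 0 line(s) (total 0); column heights now [5 7 6 6], max=7
Drop 4: O rot0 at col 1 lands with bottom-row=7; cleared 0 line(s) (total 0); column heights now [5 9 9 6], max=9

Answer: 0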